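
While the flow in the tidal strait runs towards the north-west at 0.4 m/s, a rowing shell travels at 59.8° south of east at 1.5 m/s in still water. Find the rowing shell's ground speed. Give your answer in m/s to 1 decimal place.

Taking east as x and north as y: velocity relative to the water = (0.755, -1.296) m/s; the water relative to ground = (-0.283, 0.283) m/s.
Velocity relative to ground = (0.755, -1.296) + (-0.283, 0.283) = (0.472, -1.014) m/s.
Speed = |(0.472, -1.014)| = 1.118 m/s.

1.1 m/s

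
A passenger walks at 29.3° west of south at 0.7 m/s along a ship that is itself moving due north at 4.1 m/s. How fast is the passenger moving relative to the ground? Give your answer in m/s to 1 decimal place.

Taking east as x and north as y: ship velocity = (0.000, 4.100) m/s; passenger velocity relative to ship = (-0.343, -0.610) m/s.
Velocity relative to ground = (0.000, 4.100) + (-0.343, -0.610) = (-0.343, 3.490) m/s.
Speed = |(-0.343, 3.490)| = 3.506 m/s.

3.5 m/s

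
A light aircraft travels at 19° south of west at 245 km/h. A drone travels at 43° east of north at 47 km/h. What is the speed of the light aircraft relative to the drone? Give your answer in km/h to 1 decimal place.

Taking east as x and north as y: light aircraft velocity = (-231.652, -79.764) km/h; drone velocity = (32.054, 34.374) km/h.
Velocity of light aircraft relative to drone = (-231.652, -79.764) − (32.054, 34.374) = (-263.706, -114.138) km/h.
Magnitude = |(-263.706, -114.138)| = 287.347 km/h.

287.3 km/h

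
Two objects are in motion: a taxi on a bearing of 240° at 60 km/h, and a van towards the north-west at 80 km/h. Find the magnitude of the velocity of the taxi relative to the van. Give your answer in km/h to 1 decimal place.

86.7 km/h

Taking east as x and north as y: taxi velocity = (-51.962, -30.000) km/h; van velocity = (-56.569, 56.569) km/h.
Velocity of taxi relative to van = (-51.962, -30.000) − (-56.569, 56.569) = (4.607, -86.569) km/h.
Magnitude = |(4.607, -86.569)| = 86.691 km/h.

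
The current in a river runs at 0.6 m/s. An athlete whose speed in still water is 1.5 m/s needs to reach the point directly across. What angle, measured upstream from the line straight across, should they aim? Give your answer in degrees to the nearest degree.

To cancel the current, the upstream component of the athlete's velocity must equal the flow: 1.5 sin θ = 0.6.
sin θ = 0.6 / 1.5 = 0.4000.
θ = arcsin(0.4000) = 23.578°.

24°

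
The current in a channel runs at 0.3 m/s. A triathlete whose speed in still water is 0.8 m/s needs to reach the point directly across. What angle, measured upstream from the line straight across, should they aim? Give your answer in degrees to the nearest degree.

22°

To cancel the current, the upstream component of the triathlete's velocity must equal the flow: 0.8 sin θ = 0.3.
sin θ = 0.3 / 0.8 = 0.3750.
θ = arcsin(0.3750) = 22.024°.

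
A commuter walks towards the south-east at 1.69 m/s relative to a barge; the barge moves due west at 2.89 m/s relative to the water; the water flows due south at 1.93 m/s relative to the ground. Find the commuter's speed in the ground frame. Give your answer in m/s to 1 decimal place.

In east/north components (m/s): commuter relative to barge = (1.195, -1.195); barge relative to water = (-2.890, 0.000); water relative to ground = (0.000, -1.930).
Sum = (-1.695, -3.125) m/s.
Speed = |(-1.695, -3.125)| = 3.555 m/s.

3.6 m/s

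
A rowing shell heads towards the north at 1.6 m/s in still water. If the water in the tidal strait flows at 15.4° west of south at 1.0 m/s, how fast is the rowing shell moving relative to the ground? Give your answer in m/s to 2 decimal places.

0.69 m/s

Taking east as x and north as y: velocity relative to the water = (0.000, 1.600) m/s; the water relative to ground = (-0.266, -0.964) m/s.
Velocity relative to ground = (0.000, 1.600) + (-0.266, -0.964) = (-0.266, 0.636) m/s.
Speed = |(-0.266, 0.636)| = 0.689 m/s.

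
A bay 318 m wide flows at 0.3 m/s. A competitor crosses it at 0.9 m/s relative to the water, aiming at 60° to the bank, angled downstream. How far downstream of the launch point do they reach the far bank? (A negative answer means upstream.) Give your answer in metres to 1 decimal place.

Perpendicular speed = 0.779 m/s; crossing time = 318 / 0.779 = 407.994 s.
Net downstream speed = 0.750 m/s.
Drift = 0.750 × 407.994 = 305.996 m (downstream).

306.0 m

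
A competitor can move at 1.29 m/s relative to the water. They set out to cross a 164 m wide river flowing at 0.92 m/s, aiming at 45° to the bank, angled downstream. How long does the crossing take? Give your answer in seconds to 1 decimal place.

179.8 s

The component of the competitor's velocity perpendicular to the bank is 1.29 × sin 45° = 0.912 m/s.
The flow acts along the bank and has no component across it.
Time = 164 / 0.912 = 179.791 s.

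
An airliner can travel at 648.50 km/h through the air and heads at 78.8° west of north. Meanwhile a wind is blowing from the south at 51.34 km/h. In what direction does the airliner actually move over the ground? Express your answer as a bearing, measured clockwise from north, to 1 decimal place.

285.6°

Taking east as x and north as y: velocity relative to the air = (-636.149, 125.961) km/h; the air relative to ground = (0.000, 51.340) km/h.
Velocity relative to ground = (-636.149, 125.961) + (0.000, 51.340) = (-636.149, 177.301) km/h.
Bearing = atan2(-636.15, 177.30) = 285.57° clockwise from north.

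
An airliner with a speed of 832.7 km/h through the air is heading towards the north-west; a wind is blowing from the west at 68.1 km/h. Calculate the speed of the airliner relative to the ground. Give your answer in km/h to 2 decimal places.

786.02 km/h

Taking east as x and north as y: velocity relative to the air = (-588.808, 588.808) km/h; the air relative to ground = (68.100, 0.000) km/h.
Velocity relative to ground = (-588.808, 588.808) + (68.100, 0.000) = (-520.708, 588.808) km/h.
Speed = |(-520.708, 588.808)| = 786.022 km/h.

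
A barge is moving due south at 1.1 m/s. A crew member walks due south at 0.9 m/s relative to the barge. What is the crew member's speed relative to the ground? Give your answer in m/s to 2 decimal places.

Taking east as x and north as y: barge velocity = (0.000, -1.100) m/s; crew member velocity relative to barge = (0.000, -0.900) m/s.
Velocity relative to ground = (0.000, -1.100) + (0.000, -0.900) = (0.000, -2.000) m/s.
Speed = |(0.000, -2.000)| = 2.000 m/s.

2.00 m/s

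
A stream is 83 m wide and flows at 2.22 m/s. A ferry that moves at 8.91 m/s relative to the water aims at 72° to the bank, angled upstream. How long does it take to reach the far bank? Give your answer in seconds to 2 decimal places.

9.79 s

The component of the ferry's velocity perpendicular to the bank is 8.91 × sin 72° = 8.474 m/s.
The current is parallel to the bank, so it does not affect the crossing time.
Time = 83 / 8.474 = 9.795 s.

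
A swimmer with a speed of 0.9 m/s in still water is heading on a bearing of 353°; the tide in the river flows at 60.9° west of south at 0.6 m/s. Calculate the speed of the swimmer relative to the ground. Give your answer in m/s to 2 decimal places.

Taking east as x and north as y: velocity relative to the water = (-0.110, 0.893) m/s; the water relative to ground = (-0.524, -0.292) m/s.
Velocity relative to ground = (-0.110, 0.893) + (-0.524, -0.292) = (-0.634, 0.601) m/s.
Speed = |(-0.634, 0.601)| = 0.874 m/s.

0.87 m/s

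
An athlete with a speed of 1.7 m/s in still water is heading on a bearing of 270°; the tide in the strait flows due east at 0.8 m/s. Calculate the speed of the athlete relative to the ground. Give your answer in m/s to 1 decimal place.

0.9 m/s

Taking east as x and north as y: velocity relative to the water = (-1.700, 0.000) m/s; the water relative to ground = (0.800, 0.000) m/s.
Velocity relative to ground = (-1.700, 0.000) + (0.800, 0.000) = (-0.900, 0.000) m/s.
Speed = |(-0.900, 0.000)| = 0.900 m/s.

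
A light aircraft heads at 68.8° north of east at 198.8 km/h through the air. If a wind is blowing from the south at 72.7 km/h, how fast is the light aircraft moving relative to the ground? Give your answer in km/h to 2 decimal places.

267.87 km/h

Taking east as x and north as y: velocity relative to the air = (71.891, 185.346) km/h; the air relative to ground = (0.000, 72.700) km/h.
Velocity relative to ground = (71.891, 185.346) + (0.000, 72.700) = (71.891, 258.046) km/h.
Speed = |(71.891, 258.046)| = 267.873 km/h.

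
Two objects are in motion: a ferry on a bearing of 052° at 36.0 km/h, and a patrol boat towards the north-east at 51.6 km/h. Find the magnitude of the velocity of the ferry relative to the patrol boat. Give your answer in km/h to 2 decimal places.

16.46 km/h

Taking east as x and north as y: ferry velocity = (28.368, 22.164) km/h; patrol boat velocity = (36.487, 36.487) km/h.
Velocity of ferry relative to patrol boat = (28.368, 22.164) − (36.487, 36.487) = (-8.118, -14.323) km/h.
Magnitude = |(-8.118, -14.323)| = 16.464 km/h.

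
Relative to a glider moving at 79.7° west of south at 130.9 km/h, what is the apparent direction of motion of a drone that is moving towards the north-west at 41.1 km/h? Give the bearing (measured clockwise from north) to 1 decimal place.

Taking east as x and north as y: drone velocity = (-29.062, 29.062) km/h; glider velocity = (-128.791, -23.405) km/h.
Velocity of drone relative to glider = (-29.062, 29.062) − (-128.791, -23.405) = (99.728, 52.467) km/h.
Bearing = atan2(99.73, 52.47) = 62.25° clockwise from north.

062.3°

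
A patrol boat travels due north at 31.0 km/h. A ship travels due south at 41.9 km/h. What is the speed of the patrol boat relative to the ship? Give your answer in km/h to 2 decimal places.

72.90 km/h

Taking east as x and north as y: patrol boat velocity = (0.000, 31.000) km/h; ship velocity = (0.000, -41.900) km/h.
Velocity of patrol boat relative to ship = (0.000, 31.000) − (0.000, -41.900) = (0.000, 72.900) km/h.
Magnitude = |(0.000, 72.900)| = 72.900 km/h.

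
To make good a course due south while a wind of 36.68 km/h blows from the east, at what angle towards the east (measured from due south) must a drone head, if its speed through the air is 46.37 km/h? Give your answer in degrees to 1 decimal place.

52.3°

The wind pushes perpendicular to the desired track; the heading must have a component into the wind equal to 36.68 km/h: 46.37 sin θ = 36.68.
sin θ = 0.7910, so θ = 52.282°.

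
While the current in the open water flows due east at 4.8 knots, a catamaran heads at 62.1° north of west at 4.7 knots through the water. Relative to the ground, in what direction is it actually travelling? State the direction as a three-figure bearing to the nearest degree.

Taking east as x and north as y: velocity relative to the water = (-2.199, 4.154) knots; the water relative to ground = (4.800, 0.000) knots.
Velocity relative to ground = (-2.199, 4.154) + (4.800, 0.000) = (2.601, 4.154) knots.
Bearing = atan2(2.60, 4.15) = 32.05° clockwise from north.

032°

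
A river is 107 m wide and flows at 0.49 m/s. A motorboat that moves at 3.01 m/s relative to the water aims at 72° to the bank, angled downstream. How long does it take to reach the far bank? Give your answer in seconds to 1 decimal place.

37.4 s

The component of the motorboat's velocity perpendicular to the bank is 3.01 × sin 72° = 2.863 m/s.
The flow acts along the bank and has no component across it.
Time = 107 / 2.863 = 37.378 s.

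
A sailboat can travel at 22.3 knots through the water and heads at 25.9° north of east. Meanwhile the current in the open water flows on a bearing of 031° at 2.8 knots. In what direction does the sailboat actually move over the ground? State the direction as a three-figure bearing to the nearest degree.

061°

Taking east as x and north as y: velocity relative to the water = (20.060, 9.741) knots; the water relative to ground = (1.442, 2.400) knots.
Velocity relative to ground = (20.060, 9.741) + (1.442, 2.400) = (21.502, 12.141) knots.
Bearing = atan2(21.50, 12.14) = 60.55° clockwise from north.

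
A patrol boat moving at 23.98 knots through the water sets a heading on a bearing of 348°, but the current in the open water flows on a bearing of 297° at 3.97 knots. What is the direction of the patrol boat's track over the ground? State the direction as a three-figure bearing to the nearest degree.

341°

Taking east as x and north as y: velocity relative to the water = (-4.986, 23.456) knots; the water relative to ground = (-3.537, 1.802) knots.
Velocity relative to ground = (-4.986, 23.456) + (-3.537, 1.802) = (-8.523, 25.258) knots.
Bearing = atan2(-8.52, 25.26) = 341.35° clockwise from north.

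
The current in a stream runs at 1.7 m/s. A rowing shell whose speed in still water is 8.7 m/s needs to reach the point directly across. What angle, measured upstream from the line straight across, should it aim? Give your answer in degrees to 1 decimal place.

11.3°

To cancel the current, the upstream component of the rowing shell's velocity must equal the flow: 8.7 sin θ = 1.7.
sin θ = 1.7 / 8.7 = 0.1954.
θ = arcsin(0.1954) = 11.268°.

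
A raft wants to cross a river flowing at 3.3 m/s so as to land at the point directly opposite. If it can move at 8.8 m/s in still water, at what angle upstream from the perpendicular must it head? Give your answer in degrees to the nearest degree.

22°

To cancel the current, the upstream component of the raft's velocity must equal the flow: 8.8 sin θ = 3.3.
sin θ = 3.3 / 8.8 = 0.3750.
θ = arcsin(0.3750) = 22.024°.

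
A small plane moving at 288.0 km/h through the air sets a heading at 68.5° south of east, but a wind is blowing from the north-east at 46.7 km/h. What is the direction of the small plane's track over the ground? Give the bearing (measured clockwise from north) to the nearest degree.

Taking east as x and north as y: velocity relative to the air = (105.552, -267.960) km/h; the air relative to ground = (-33.022, -33.022) km/h.
Velocity relative to ground = (105.552, -267.960) + (-33.022, -33.022) = (72.530, -300.982) km/h.
Bearing = atan2(72.53, -300.98) = 166.45° clockwise from north.

166°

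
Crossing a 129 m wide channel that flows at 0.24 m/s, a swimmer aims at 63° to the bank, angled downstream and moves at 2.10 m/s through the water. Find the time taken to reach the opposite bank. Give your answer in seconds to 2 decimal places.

The component of the swimmer's velocity perpendicular to the bank is 2.10 × sin 63° = 1.871 m/s.
Only the cross-stream component determines the crossing time; the current contributes nothing perpendicular to the bank.
Time = 129 / 1.871 = 68.943 s.

68.94 s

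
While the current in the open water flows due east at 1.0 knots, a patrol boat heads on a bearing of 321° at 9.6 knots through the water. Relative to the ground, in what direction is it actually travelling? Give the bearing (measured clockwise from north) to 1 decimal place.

326.0°

Taking east as x and north as y: velocity relative to the water = (-6.041, 7.461) knots; the water relative to ground = (1.000, 0.000) knots.
Velocity relative to ground = (-6.041, 7.461) + (1.000, 0.000) = (-5.041, 7.461) knots.
Bearing = atan2(-5.04, 7.46) = 325.95° clockwise from north.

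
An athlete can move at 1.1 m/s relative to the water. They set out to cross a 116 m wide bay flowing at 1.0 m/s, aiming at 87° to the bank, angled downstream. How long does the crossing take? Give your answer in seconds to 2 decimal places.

The component of the athlete's velocity perpendicular to the bank is 1.1 × sin 87° = 1.098 m/s.
Only the cross-stream component determines the crossing time; the current contributes nothing perpendicular to the bank.
Time = 116 / 1.098 = 105.599 s.

105.60 s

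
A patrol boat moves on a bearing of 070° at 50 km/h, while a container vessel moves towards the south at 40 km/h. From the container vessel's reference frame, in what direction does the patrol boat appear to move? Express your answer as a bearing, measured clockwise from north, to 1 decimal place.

039.4°

Taking east as x and north as y: patrol boat velocity = (46.985, 17.101) km/h; container vessel velocity = (0.000, -40.000) km/h.
Velocity of patrol boat relative to container vessel = (46.985, 17.101) − (0.000, -40.000) = (46.985, 57.101) km/h.
Bearing = atan2(46.98, 57.10) = 39.45° clockwise from north.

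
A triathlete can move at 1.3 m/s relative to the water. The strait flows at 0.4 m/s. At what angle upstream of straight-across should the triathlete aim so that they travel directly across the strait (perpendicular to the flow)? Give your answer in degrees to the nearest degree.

To cancel the current, the upstream component of the triathlete's velocity must equal the flow: 1.3 sin θ = 0.4.
sin θ = 0.4 / 1.3 = 0.3077.
θ = arcsin(0.3077) = 17.920°.

18°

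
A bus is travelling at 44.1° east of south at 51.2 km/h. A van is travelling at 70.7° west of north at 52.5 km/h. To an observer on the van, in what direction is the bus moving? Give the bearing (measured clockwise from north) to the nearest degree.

122°

Taking east as x and north as y: bus velocity = (35.631, -36.768) km/h; van velocity = (-49.550, 17.352) km/h.
Velocity of bus relative to van = (35.631, -36.768) − (-49.550, 17.352) = (85.180, -54.120) km/h.
Bearing = atan2(85.18, -54.12) = 122.43° clockwise from north.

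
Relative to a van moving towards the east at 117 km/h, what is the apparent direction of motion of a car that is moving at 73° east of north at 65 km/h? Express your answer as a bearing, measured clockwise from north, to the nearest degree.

Taking east as x and north as y: car velocity = (62.160, 19.004) km/h; van velocity = (117.000, 0.000) km/h.
Velocity of car relative to van = (62.160, 19.004) − (117.000, 0.000) = (-54.840, 19.004) km/h.
Bearing = atan2(-54.84, 19.00) = 289.11° clockwise from north.

289°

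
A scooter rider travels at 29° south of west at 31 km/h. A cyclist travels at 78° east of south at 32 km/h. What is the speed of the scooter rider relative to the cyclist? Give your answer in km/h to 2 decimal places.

59.01 km/h

Taking east as x and north as y: scooter rider velocity = (-27.113, -15.029) km/h; cyclist velocity = (31.301, -6.653) km/h.
Velocity of scooter rider relative to cyclist = (-27.113, -15.029) − (31.301, -6.653) = (-58.414, -8.376) km/h.
Magnitude = |(-58.414, -8.376)| = 59.011 km/h.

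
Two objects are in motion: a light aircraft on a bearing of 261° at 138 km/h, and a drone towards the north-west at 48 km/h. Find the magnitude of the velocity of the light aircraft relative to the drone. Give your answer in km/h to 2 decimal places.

116.45 km/h

Taking east as x and north as y: light aircraft velocity = (-136.301, -21.588) km/h; drone velocity = (-33.941, 33.941) km/h.
Velocity of light aircraft relative to drone = (-136.301, -21.588) − (-33.941, 33.941) = (-102.360, -55.529) km/h.
Magnitude = |(-102.360, -55.529)| = 116.452 km/h.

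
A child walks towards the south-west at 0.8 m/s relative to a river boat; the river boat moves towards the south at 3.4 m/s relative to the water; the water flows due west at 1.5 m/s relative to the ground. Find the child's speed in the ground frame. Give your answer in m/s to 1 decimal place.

4.5 m/s

In east/north components (m/s): child relative to river boat = (-0.566, -0.566); river boat relative to water = (0.000, -3.400); water relative to ground = (-1.500, 0.000).
Sum = (-2.066, -3.966) m/s.
Speed = |(-2.066, -3.966)| = 4.471 m/s.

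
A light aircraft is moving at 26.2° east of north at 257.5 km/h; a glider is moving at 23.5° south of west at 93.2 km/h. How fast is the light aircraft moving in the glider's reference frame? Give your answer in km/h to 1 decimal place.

334.1 km/h

Taking east as x and north as y: light aircraft velocity = (113.688, 231.044) km/h; glider velocity = (-85.470, -37.163) km/h.
Velocity of light aircraft relative to glider = (113.688, 231.044) − (-85.470, -37.163) = (199.158, 268.207) km/h.
Magnitude = |(199.158, 268.207)| = 334.064 km/h.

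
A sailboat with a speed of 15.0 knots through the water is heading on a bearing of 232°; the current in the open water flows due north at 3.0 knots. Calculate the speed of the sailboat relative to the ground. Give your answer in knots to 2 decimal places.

Taking east as x and north as y: velocity relative to the water = (-11.820, -9.235) knots; the water relative to ground = (0.000, 3.000) knots.
Velocity relative to ground = (-11.820, -9.235) + (0.000, 3.000) = (-11.820, -6.235) knots.
Speed = |(-11.820, -6.235)| = 13.364 knots.

13.36 knots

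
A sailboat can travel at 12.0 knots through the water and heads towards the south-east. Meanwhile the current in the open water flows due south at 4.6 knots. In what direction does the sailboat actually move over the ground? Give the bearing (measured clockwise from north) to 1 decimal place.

Taking east as x and north as y: velocity relative to the water = (8.485, -8.485) knots; the water relative to ground = (0.000, -4.600) knots.
Velocity relative to ground = (8.485, -8.485) + (0.000, -4.600) = (8.485, -13.085) knots.
Bearing = atan2(8.49, -13.09) = 147.04° clockwise from north.

147.0°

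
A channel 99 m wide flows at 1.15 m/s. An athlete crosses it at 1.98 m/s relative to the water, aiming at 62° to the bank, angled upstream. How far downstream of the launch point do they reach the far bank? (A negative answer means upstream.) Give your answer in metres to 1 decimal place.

Perpendicular speed = 1.748 m/s; crossing time = 99 / 1.748 = 56.629 s.
Net downstream speed = 0.220 m/s.
Drift = 0.220 × 56.629 = 12.484 m (downstream).

12.5 m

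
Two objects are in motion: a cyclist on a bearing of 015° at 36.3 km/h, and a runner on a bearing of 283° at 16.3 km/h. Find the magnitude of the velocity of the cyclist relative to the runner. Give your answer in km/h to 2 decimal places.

40.31 km/h

Taking east as x and north as y: cyclist velocity = (9.395, 35.063) km/h; runner velocity = (-15.882, 3.667) km/h.
Velocity of cyclist relative to runner = (9.395, 35.063) − (-15.882, 3.667) = (25.277, 31.396) km/h.
Magnitude = |(25.277, 31.396)| = 40.307 km/h.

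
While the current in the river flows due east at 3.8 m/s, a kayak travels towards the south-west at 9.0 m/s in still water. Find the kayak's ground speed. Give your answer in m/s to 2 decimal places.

6.86 m/s

Taking east as x and north as y: velocity relative to the water = (-6.364, -6.364) m/s; the water relative to ground = (3.800, 0.000) m/s.
Velocity relative to ground = (-6.364, -6.364) + (3.800, 0.000) = (-2.564, -6.364) m/s.
Speed = |(-2.564, -6.364)| = 6.861 m/s.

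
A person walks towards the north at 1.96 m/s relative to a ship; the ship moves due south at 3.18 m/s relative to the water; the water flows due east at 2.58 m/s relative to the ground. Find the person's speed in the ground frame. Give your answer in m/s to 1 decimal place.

In east/north components (m/s): person relative to ship = (0.000, 1.960); ship relative to water = (0.000, -3.180); water relative to ground = (2.580, 0.000).
Sum = (2.580, -1.220) m/s.
Speed = |(2.580, -1.220)| = 2.854 m/s.

2.9 m/s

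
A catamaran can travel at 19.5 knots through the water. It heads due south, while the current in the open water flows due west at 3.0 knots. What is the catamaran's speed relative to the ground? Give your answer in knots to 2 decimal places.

Taking east as x and north as y: velocity relative to the water = (0.000, -19.500) knots; the water relative to ground = (-3.000, 0.000) knots.
Velocity relative to ground = (0.000, -19.500) + (-3.000, 0.000) = (-3.000, -19.500) knots.
Speed = |(-3.000, -19.500)| = 19.729 knots.

19.73 knots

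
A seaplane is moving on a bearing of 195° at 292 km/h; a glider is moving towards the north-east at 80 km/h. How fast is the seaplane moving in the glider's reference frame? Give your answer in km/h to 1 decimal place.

363.5 km/h

Taking east as x and north as y: seaplane velocity = (-75.575, -282.050) km/h; glider velocity = (56.569, 56.569) km/h.
Velocity of seaplane relative to glider = (-75.575, -282.050) − (56.569, 56.569) = (-132.144, -338.619) km/h.
Magnitude = |(-132.144, -338.619)| = 363.490 km/h.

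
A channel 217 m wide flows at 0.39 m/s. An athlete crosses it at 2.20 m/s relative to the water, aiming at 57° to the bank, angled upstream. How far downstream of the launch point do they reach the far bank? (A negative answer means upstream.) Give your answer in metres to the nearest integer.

-95 m

Perpendicular speed = 1.845 m/s; crossing time = 217 / 1.845 = 117.610 s.
Net downstream speed = -0.808 m/s.
Drift = -0.808 × 117.610 = -95.053 m (upstream).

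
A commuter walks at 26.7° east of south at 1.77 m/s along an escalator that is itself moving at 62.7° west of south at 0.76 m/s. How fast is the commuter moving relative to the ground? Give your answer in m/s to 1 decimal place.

1.9 m/s

Taking east as x and north as y: escalator velocity = (-0.675, -0.349) m/s; commuter velocity relative to escalator = (0.795, -1.581) m/s.
Velocity relative to ground = (-0.675, -0.349) + (0.795, -1.581) = (0.120, -1.930) m/s.
Speed = |(0.120, -1.930)| = 1.934 m/s.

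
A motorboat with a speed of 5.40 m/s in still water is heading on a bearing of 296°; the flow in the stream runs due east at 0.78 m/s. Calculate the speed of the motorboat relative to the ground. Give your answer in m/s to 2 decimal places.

4.71 m/s

Taking east as x and north as y: velocity relative to the water = (-4.853, 2.367) m/s; the water relative to ground = (0.780, 0.000) m/s.
Velocity relative to ground = (-4.853, 2.367) + (0.780, 0.000) = (-4.073, 2.367) m/s.
Speed = |(-4.073, 2.367)| = 4.711 m/s.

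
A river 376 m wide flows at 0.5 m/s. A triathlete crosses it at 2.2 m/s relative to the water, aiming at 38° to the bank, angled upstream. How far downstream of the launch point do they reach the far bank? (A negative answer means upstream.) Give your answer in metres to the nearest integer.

Perpendicular speed = 1.354 m/s; crossing time = 376 / 1.354 = 277.602 s.
Net downstream speed = -1.234 m/s.
Drift = -1.234 × 277.602 = -342.457 m (upstream).

-342 m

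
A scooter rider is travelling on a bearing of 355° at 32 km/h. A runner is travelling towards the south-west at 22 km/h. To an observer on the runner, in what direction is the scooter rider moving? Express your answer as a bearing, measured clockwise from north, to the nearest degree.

015°

Taking east as x and north as y: scooter rider velocity = (-2.789, 31.878) km/h; runner velocity = (-15.556, -15.556) km/h.
Velocity of scooter rider relative to runner = (-2.789, 31.878) − (-15.556, -15.556) = (12.767, 47.435) km/h.
Bearing = atan2(12.77, 47.43) = 15.06° clockwise from north.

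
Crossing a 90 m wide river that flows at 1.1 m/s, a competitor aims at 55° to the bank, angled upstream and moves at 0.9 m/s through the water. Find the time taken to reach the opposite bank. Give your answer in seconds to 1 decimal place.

122.1 s

The component of the competitor's velocity perpendicular to the bank is 0.9 × sin 55° = 0.737 m/s.
The current is parallel to the bank, so it does not affect the crossing time.
Time = 90 / 0.737 = 122.077 s.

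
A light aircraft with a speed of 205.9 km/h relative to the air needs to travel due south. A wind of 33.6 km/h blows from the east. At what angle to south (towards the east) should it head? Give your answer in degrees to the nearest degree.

The wind pushes perpendicular to the desired track; the heading must have a component into the wind equal to 33.6 km/h: 205.9 sin θ = 33.6.
sin θ = 0.1632, so θ = 9.392°.

9°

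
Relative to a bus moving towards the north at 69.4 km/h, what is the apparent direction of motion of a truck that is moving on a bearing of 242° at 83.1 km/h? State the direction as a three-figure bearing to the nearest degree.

Taking east as x and north as y: truck velocity = (-73.373, -39.013) km/h; bus velocity = (0.000, 69.400) km/h.
Velocity of truck relative to bus = (-73.373, -39.013) − (0.000, 69.400) = (-73.373, -108.413) km/h.
Bearing = atan2(-73.37, -108.41) = 214.09° clockwise from north.

214°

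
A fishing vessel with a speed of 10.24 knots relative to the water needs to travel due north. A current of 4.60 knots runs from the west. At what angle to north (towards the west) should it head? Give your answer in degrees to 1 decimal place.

The current pushes perpendicular to the desired track; the heading must have a component into the current equal to 4.60 knots: 10.24 sin θ = 4.60.
sin θ = 0.4492, so θ = 26.694°.

26.7°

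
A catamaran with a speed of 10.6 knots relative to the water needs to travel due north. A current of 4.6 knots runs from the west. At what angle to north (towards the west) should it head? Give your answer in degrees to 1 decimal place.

The current pushes perpendicular to the desired track; the heading must have a component into the current equal to 4.6 knots: 10.6 sin θ = 4.6.
sin θ = 0.4340, so θ = 25.719°.

25.7°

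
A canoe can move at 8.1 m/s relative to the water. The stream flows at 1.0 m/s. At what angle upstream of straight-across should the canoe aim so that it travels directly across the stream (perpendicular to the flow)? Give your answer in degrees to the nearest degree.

To cancel the current, the upstream component of the canoe's velocity must equal the flow: 8.1 sin θ = 1.0.
sin θ = 1.0 / 8.1 = 0.1235.
θ = arcsin(0.1235) = 7.092°.

7°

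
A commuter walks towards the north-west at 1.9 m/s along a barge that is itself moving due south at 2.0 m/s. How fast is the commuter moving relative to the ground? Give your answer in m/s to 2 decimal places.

1.50 m/s

Taking east as x and north as y: barge velocity = (0.000, -2.000) m/s; commuter velocity relative to barge = (-1.344, 1.344) m/s.
Velocity relative to ground = (0.000, -2.000) + (-1.344, 1.344) = (-1.344, -0.656) m/s.
Speed = |(-1.344, -0.656)| = 1.495 m/s.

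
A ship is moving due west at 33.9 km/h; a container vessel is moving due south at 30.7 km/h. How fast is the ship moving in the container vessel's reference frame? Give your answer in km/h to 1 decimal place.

Taking east as x and north as y: ship velocity = (-33.900, 0.000) km/h; container vessel velocity = (0.000, -30.700) km/h.
Velocity of ship relative to container vessel = (-33.900, 0.000) − (0.000, -30.700) = (-33.900, 30.700) km/h.
Magnitude = |(-33.900, 30.700)| = 45.735 km/h.

45.7 km/h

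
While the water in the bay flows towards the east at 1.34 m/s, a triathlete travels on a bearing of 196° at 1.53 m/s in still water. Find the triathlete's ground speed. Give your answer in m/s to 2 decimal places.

1.73 m/s

Taking east as x and north as y: velocity relative to the water = (-0.422, -1.471) m/s; the water relative to ground = (1.340, 0.000) m/s.
Velocity relative to ground = (-0.422, -1.471) + (1.340, 0.000) = (0.918, -1.471) m/s.
Speed = |(0.918, -1.471)| = 1.734 m/s.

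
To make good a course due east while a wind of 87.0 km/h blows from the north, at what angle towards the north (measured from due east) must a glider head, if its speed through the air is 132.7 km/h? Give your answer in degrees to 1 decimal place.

41.0°

The wind pushes perpendicular to the desired track; the heading must have a component into the wind equal to 87.0 km/h: 132.7 sin θ = 87.0.
sin θ = 0.6556, so θ = 40.966°.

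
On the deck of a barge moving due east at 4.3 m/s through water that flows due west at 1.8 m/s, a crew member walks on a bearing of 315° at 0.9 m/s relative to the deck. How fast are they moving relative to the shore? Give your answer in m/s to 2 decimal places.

1.97 m/s

In east/north components (m/s): crew member relative to barge = (-0.636, 0.636); barge relative to water = (4.300, 0.000); water relative to ground = (-1.800, 0.000).
Sum = (1.864, 0.636) m/s.
Speed = |(1.864, 0.636)| = 1.969 m/s.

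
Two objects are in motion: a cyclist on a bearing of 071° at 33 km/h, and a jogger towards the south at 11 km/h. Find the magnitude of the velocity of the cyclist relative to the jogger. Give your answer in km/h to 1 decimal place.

Taking east as x and north as y: cyclist velocity = (31.202, 10.744) km/h; jogger velocity = (0.000, -11.000) km/h.
Velocity of cyclist relative to jogger = (31.202, 10.744) − (0.000, -11.000) = (31.202, 21.744) km/h.
Magnitude = |(31.202, 21.744)| = 38.031 km/h.

38.0 km/h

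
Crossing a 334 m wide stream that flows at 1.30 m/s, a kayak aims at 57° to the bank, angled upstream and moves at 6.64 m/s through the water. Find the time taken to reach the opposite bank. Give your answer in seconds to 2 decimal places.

The component of the kayak's velocity perpendicular to the bank is 6.64 × sin 57° = 5.569 m/s.
Only the cross-stream component determines the crossing time; the current contributes nothing perpendicular to the bank.
Time = 334 / 5.569 = 59.977 s.

59.98 s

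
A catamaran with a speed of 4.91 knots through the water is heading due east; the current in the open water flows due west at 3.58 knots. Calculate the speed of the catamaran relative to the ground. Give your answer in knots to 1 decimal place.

Taking east as x and north as y: velocity relative to the water = (4.910, 0.000) knots; the water relative to ground = (-3.580, 0.000) knots.
Velocity relative to ground = (4.910, 0.000) + (-3.580, 0.000) = (1.330, 0.000) knots.
Speed = |(1.330, 0.000)| = 1.330 knots.

1.3 knots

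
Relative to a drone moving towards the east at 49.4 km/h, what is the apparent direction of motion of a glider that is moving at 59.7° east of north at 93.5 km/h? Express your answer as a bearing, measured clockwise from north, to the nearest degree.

034°

Taking east as x and north as y: glider velocity = (80.727, 47.173) km/h; drone velocity = (49.400, 0.000) km/h.
Velocity of glider relative to drone = (80.727, 47.173) − (49.400, 0.000) = (31.327, 47.173) km/h.
Bearing = atan2(31.33, 47.17) = 33.59° clockwise from north.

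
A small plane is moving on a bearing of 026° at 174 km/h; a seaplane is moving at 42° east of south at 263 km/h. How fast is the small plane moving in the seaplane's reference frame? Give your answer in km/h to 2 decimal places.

Taking east as x and north as y: small plane velocity = (76.277, 156.390) km/h; seaplane velocity = (175.981, -195.447) km/h.
Velocity of small plane relative to seaplane = (76.277, 156.390) − (175.981, -195.447) = (-99.705, 351.837) km/h.
Magnitude = |(-99.705, 351.837)| = 365.692 km/h.

365.69 km/h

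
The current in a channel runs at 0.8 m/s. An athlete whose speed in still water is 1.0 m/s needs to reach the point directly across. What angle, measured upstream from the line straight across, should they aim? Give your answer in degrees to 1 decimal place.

53.1°

To cancel the current, the upstream component of the athlete's velocity must equal the flow: 1.0 sin θ = 0.8.
sin θ = 0.8 / 1.0 = 0.8000.
θ = arcsin(0.8000) = 53.130°.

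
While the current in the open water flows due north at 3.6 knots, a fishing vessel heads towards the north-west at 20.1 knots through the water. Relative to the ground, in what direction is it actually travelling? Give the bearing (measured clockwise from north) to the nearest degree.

321°

Taking east as x and north as y: velocity relative to the water = (-14.213, 14.213) knots; the water relative to ground = (0.000, 3.600) knots.
Velocity relative to ground = (-14.213, 14.213) + (0.000, 3.600) = (-14.213, 17.813) knots.
Bearing = atan2(-14.21, 17.81) = 321.41° clockwise from north.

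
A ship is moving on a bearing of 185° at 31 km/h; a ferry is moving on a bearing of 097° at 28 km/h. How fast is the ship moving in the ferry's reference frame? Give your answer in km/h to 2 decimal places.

41.04 km/h

Taking east as x and north as y: ship velocity = (-2.702, -30.882) km/h; ferry velocity = (27.791, -3.412) km/h.
Velocity of ship relative to ferry = (-2.702, -30.882) − (27.791, -3.412) = (-30.493, -27.470) km/h.
Magnitude = |(-30.493, -27.470)| = 41.042 km/h.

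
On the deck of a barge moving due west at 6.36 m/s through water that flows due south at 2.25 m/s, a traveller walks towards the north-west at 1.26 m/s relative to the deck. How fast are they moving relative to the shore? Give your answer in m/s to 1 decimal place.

In east/north components (m/s): traveller relative to barge = (-0.891, 0.891); barge relative to water = (-6.360, 0.000); water relative to ground = (0.000, -2.250).
Sum = (-7.251, -1.359) m/s.
Speed = |(-7.251, -1.359)| = 7.377 m/s.

7.4 m/s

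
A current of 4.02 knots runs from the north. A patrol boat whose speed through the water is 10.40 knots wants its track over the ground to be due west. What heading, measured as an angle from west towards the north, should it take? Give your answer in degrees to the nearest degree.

The current pushes perpendicular to the desired track; the heading must have a component into the current equal to 4.02 knots: 10.40 sin θ = 4.02.
sin θ = 0.3865, so θ = 22.739°.

23°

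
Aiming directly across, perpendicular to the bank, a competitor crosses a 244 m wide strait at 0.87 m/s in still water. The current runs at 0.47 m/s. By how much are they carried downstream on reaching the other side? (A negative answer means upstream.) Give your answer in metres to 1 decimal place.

Perpendicular speed = 0.870 m/s; crossing time = 244 / 0.870 = 280.460 s.
Net downstream speed = 0.470 m/s.
Drift = 0.470 × 280.460 = 131.816 m (downstream).

131.8 m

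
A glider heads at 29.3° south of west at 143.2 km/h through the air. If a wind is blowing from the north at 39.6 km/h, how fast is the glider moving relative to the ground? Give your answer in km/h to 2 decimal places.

Taking east as x and north as y: velocity relative to the air = (-124.880, -70.080) km/h; the air relative to ground = (0.000, -39.600) km/h.
Velocity relative to ground = (-124.880, -70.080) + (0.000, -39.600) = (-124.880, -109.680) km/h.
Speed = |(-124.880, -109.680)| = 166.207 km/h.

166.21 km/h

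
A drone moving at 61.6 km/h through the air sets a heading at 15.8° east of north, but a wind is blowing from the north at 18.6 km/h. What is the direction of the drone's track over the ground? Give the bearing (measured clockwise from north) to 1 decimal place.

Taking east as x and north as y: velocity relative to the air = (16.772, 59.273) km/h; the air relative to ground = (0.000, -18.600) km/h.
Velocity relative to ground = (16.772, 59.273) + (0.000, -18.600) = (16.772, 40.673) km/h.
Bearing = atan2(16.77, 40.67) = 22.41° clockwise from north.

022.4°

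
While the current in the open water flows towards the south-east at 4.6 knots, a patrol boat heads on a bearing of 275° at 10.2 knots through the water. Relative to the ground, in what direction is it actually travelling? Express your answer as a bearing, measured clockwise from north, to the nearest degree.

Taking east as x and north as y: velocity relative to the water = (-10.161, 0.889) knots; the water relative to ground = (3.253, -3.253) knots.
Velocity relative to ground = (-10.161, 0.889) + (3.253, -3.253) = (-6.908, -2.364) knots.
Bearing = atan2(-6.91, -2.36) = 251.11° clockwise from north.

251°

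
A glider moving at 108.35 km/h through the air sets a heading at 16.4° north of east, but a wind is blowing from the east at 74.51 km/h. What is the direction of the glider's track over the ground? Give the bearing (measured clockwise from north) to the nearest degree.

044°

Taking east as x and north as y: velocity relative to the air = (103.942, 30.592) km/h; the air relative to ground = (-74.510, 0.000) km/h.
Velocity relative to ground = (103.942, 30.592) + (-74.510, 0.000) = (29.432, 30.592) km/h.
Bearing = atan2(29.43, 30.59) = 43.89° clockwise from north.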